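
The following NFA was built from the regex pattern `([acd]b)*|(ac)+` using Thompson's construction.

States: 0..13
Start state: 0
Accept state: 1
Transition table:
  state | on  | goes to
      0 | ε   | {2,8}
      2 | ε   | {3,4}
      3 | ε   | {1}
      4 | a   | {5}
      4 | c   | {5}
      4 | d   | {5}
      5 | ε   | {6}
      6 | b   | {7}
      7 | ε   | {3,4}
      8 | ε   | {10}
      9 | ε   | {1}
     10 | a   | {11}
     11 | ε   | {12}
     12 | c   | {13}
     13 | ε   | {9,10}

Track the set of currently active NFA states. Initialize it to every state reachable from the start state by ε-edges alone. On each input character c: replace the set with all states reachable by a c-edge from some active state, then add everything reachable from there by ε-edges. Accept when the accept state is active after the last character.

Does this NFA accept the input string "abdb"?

start: ε-closure({0}) = {0,1,2,3,4,8,10}
'a' @ 1: {5,6,11,12}
'b' @ 2: {1,3,4,7}  ✓accept
'd' @ 3: {5,6}
'b' @ 4: {1,3,4,7}  ✓accept
final: {1,3,4,7}; accept 1 in set

Answer: ACCEPT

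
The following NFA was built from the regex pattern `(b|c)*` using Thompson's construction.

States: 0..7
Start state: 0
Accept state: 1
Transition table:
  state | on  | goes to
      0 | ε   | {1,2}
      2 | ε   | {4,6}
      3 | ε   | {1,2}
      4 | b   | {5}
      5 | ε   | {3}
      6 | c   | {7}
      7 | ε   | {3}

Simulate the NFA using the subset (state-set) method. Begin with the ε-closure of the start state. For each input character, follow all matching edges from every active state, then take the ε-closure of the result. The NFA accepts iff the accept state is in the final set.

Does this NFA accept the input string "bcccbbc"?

S₀ = ε-closure({0}) = {0,1,2,4,6}
'b' @ 1: {1,2,3,4,5,6}  ✓accept
'c' @ 2: {1,2,3,4,6,7}  ✓accept
'c' @ 3: {1,2,3,4,6,7}  ✓accept
'c' @ 4: {1,2,3,4,6,7}  ✓accept
'b' @ 5: {1,2,3,4,5,6}  ✓accept
'b' @ 6: {1,2,3,4,5,6}  ✓accept
'c' @ 7: {1,2,3,4,6,7}  ✓accept
final: {1,2,3,4,6,7}; accept 1 in set

Answer: ACCEPT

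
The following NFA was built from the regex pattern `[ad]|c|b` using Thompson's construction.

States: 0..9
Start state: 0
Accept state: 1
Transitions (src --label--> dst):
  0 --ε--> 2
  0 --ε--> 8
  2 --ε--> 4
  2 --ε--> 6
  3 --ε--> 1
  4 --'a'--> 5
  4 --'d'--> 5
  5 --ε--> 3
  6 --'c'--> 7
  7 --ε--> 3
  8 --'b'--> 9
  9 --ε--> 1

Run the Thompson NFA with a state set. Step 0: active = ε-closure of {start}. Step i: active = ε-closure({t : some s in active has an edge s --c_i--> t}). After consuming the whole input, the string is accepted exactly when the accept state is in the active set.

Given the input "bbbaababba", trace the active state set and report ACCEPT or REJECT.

Answer: REJECT

Derivation:
start: ε-closure({0}) = {0,2,4,6,8}
'b' @ 1: {1,9}  ✓accept
'b' @ 2: {}  — dead — no transitions
rest 'baababba' ignored (set empty)
after full input: {}  (accept=1 not in)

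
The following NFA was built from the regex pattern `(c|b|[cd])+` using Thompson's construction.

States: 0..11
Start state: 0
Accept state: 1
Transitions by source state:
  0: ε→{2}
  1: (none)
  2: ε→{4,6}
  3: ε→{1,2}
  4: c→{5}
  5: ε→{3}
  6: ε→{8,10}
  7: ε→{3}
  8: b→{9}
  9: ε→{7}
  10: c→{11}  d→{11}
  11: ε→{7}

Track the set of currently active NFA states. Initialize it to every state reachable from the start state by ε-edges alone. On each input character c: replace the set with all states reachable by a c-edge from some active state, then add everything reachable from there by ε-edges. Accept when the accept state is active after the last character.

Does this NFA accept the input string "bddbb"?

S₀ = ε-closure({0}) = {0,2,4,6,8,10}
'b' @ 1: {1,2,3,4,6,7,8,9,10}  ✓accept
'd' @ 2: {1,2,3,4,6,7,8,10,11}  ✓accept
'd' @ 3: {1,2,3,4,6,7,8,10,11}  ✓accept
'b' @ 4: {1,2,3,4,6,7,8,9,10}  ✓accept
'b' @ 5: {1,2,3,4,6,7,8,9,10}  ✓accept
final: {1,2,3,4,6,7,8,9,10}; accept 1 in set

Answer: ACCEPT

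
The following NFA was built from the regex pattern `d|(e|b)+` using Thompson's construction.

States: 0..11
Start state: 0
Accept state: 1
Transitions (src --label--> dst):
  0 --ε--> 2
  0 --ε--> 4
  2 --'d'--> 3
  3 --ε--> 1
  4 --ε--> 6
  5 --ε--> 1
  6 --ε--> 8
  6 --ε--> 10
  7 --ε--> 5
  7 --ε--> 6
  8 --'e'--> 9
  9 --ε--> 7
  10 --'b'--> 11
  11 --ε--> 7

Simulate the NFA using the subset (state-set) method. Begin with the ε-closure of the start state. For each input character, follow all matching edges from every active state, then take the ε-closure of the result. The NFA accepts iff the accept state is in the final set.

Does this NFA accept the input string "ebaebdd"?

start: ε-closure({0}) = {0,2,4,6,8,10}
'e' @ 1: {1,5,6,7,8,9,10}  (accept∈set)
'b' @ 2: {1,5,6,7,8,10,11}  (accept∈set)
'a' @ 3: {}  — no active states
rest 'ebdd' ignored (set empty)
after full input: {}  (accept=1 not in)

Answer: REJECT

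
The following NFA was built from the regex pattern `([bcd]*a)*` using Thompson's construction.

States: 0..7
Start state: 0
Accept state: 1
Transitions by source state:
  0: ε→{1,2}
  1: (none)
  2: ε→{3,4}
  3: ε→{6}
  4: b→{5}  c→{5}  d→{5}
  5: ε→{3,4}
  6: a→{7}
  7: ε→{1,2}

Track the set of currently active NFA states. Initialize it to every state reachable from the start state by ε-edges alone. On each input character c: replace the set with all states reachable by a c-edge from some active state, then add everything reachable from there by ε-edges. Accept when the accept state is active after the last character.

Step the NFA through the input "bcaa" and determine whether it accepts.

initial (ε-close {0}): {0,1,2,3,4,6}
'b' @ 1: {3,4,5,6}
'c' @ 2: {3,4,5,6}
'a' @ 3: {1,2,3,4,6,7}  [accepting]
'a' @ 4: {1,2,3,4,6,7}  [accepting]
final: {1,2,3,4,6,7}; accept 1 in set

Answer: ACCEPT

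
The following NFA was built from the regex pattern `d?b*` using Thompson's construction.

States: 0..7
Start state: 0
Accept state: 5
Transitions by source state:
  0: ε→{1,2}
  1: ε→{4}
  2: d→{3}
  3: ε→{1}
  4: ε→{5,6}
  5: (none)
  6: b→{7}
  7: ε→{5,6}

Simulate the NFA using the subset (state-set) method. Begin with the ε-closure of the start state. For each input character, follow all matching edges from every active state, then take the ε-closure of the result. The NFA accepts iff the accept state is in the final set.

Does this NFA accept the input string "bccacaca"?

Answer: REJECT

Derivation:
initial (ε-close {0}): {0,1,2,4,5,6}
'b' @ 1: {5,6,7}  ✓accept
'c' @ 2: {}  — dead — no transitions
rest 'cacaca' ignored (set empty)
final: {}; accept 5 not in set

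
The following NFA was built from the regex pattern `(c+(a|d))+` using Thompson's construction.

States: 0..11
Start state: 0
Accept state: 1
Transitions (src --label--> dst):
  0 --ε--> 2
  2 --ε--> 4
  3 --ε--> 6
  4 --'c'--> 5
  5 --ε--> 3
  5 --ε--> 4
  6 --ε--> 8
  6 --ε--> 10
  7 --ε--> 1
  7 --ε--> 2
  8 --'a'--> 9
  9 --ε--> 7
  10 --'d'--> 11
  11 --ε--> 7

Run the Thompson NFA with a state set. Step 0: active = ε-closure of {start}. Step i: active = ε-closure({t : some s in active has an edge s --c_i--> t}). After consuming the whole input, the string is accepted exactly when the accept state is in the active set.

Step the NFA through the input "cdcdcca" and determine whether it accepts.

Answer: ACCEPT

Steps:
initial (ε-close {0}): {0,2,4}
'c' @ 1: {3,4,5,6,8,10}
'd' @ 2: {1,2,4,7,11}  ✓accept
'c' @ 3: {3,4,5,6,8,10}
'd' @ 4: {1,2,4,7,11}  ✓accept
'c' @ 5: {3,4,5,6,8,10}
'c' @ 6: {3,4,5,6,8,10}
'a' @ 7: {1,2,4,7,9}  ✓accept
end set {1,2,4,7,9} — state 1 in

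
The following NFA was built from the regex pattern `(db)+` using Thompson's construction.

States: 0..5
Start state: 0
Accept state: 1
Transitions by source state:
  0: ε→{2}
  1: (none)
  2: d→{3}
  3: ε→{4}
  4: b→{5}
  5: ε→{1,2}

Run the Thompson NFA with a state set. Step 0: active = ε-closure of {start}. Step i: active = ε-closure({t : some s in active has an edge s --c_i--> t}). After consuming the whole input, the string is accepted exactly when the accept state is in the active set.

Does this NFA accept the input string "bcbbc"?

start: ε-closure({0}) = {0,2}
'b' @ 1: {}  — no active states
rest 'cbbc' ignored (set empty)
after full input: {}  (accept=1 not in)

Answer: REJECT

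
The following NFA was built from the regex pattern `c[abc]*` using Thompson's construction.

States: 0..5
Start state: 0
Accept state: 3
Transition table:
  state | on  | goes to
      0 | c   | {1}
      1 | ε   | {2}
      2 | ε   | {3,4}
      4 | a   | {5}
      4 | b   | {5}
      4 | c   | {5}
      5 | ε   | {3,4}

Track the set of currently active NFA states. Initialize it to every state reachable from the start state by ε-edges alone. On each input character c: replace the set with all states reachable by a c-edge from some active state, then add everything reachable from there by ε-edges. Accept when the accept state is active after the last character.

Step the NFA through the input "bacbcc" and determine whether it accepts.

Answer: REJECT

Trace:
initial (ε-close {0}): {0}
'b' @ 1: {}  — no active states
rest 'acbcc' ignored (set empty)
after full input: {}  (accept=3 not in)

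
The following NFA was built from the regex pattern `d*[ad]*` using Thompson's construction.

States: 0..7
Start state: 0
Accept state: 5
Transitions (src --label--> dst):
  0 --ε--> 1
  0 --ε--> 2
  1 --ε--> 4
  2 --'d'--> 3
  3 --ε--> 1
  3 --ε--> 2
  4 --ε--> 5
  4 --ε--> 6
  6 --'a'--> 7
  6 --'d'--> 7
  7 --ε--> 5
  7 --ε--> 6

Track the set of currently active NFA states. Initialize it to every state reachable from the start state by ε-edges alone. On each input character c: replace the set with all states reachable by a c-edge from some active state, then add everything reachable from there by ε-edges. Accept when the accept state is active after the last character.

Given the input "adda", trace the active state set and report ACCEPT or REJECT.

Answer: ACCEPT

Derivation:
start: ε-closure({0}) = {0,1,2,4,5,6}
'a' @ 1: {5,6,7}  [accepting]
'd' @ 2: {5,6,7}  [accepting]
'd' @ 3: {5,6,7}  [accepting]
'a' @ 4: {5,6,7}  [accepting]
final: {5,6,7}; accept 5 in set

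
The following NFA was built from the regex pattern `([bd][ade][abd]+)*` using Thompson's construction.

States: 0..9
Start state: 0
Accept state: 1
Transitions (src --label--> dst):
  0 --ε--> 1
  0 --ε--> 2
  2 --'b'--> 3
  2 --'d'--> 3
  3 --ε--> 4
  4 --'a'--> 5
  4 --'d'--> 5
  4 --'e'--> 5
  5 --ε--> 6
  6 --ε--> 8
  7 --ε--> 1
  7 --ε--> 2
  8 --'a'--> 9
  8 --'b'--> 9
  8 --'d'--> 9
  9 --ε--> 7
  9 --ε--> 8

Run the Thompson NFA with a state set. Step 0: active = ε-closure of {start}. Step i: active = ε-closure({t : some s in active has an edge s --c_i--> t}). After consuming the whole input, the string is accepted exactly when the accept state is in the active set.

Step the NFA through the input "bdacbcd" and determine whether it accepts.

start: ε-closure({0}) = {0,1,2}
'b' @ 1: {3,4}
'd' @ 2: {5,6,8}
'a' @ 3: {1,2,7,8,9}  [accepting]
'c' @ 4: {}  — dead — no transitions
rest 'bcd' ignored (set empty)
end set {} — state 1 not in

Answer: REJECT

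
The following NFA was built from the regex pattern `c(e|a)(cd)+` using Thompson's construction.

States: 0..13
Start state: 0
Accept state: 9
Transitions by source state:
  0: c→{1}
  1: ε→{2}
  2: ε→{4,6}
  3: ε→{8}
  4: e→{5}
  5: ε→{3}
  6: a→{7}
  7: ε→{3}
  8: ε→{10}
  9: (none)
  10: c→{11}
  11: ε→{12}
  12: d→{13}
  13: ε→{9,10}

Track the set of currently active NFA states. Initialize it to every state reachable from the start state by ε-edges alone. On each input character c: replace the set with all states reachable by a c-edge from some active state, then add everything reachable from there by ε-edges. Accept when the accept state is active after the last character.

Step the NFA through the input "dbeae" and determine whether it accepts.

start: ε-closure({0}) = {0}
'd' @ 1: {}  — no active states
rest 'beae' ignored (set empty)
end set {} — state 9 not in

Answer: REJECT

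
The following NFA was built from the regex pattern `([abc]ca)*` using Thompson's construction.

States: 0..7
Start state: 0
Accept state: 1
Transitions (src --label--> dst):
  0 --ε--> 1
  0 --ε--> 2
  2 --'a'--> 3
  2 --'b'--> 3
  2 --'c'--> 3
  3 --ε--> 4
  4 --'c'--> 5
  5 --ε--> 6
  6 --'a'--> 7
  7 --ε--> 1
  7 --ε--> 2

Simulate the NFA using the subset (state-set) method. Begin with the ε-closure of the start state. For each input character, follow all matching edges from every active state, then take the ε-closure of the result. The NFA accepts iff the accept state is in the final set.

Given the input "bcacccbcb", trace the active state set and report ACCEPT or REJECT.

Answer: REJECT

Trace:
S₀ = ε-closure({0}) = {0,1,2}
'b' @ 1: {3,4}
'c' @ 2: {5,6}
'a' @ 3: {1,2,7}  [accepting]
'c' @ 4: {3,4}
'c' @ 5: {5,6}
'c' @ 6: {}  — state set empty
rest 'bcb' ignored (set empty)
end set {} — state 1 not in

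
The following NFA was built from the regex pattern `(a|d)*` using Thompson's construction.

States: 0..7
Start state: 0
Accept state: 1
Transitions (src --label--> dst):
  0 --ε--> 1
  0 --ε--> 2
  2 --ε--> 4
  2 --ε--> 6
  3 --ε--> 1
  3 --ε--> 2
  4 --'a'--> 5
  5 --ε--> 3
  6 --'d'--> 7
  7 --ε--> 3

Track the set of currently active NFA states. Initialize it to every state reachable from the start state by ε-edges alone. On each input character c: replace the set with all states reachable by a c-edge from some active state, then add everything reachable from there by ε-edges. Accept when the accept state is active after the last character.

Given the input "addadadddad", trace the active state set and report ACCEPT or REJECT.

S₀ = ε-closure({0}) = {0,1,2,4,6}
'a' @ 1: {1,2,3,4,5,6}  (accept∈set)
'd' @ 2: {1,2,3,4,6,7}  (accept∈set)
'd' @ 3: {1,2,3,4,6,7}  (accept∈set)
'a' @ 4: {1,2,3,4,5,6}  (accept∈set)
'd' @ 5: {1,2,3,4,6,7}  (accept∈set)
'a' @ 6: {1,2,3,4,5,6}  (accept∈set)
'd' @ 7: {1,2,3,4,6,7}  (accept∈set)
'd' @ 8: {1,2,3,4,6,7}  (accept∈set)
'd' @ 9: {1,2,3,4,6,7}  (accept∈set)
'a' @ 10: {1,2,3,4,5,6}  (accept∈set)
'd' @ 11: {1,2,3,4,6,7}  (accept∈set)
end set {1,2,3,4,6,7} — state 1 in

Answer: ACCEPT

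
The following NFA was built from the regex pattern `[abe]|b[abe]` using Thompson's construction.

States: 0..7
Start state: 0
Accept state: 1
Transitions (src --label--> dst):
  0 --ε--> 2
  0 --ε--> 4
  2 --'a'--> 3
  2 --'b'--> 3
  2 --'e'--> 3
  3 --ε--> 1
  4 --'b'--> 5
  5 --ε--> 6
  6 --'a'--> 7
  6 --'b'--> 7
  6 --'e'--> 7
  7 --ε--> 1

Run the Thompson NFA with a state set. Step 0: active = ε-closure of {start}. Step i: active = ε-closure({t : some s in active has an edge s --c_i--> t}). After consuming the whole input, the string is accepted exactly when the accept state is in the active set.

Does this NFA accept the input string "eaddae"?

Answer: REJECT

Trace:
start: ε-closure({0}) = {0,2,4}
'e' @ 1: {1,3}  [accepting]
'a' @ 2: {}  — dead — no transitions
rest 'ddae' ignored (set empty)
final: {}; accept 1 not in set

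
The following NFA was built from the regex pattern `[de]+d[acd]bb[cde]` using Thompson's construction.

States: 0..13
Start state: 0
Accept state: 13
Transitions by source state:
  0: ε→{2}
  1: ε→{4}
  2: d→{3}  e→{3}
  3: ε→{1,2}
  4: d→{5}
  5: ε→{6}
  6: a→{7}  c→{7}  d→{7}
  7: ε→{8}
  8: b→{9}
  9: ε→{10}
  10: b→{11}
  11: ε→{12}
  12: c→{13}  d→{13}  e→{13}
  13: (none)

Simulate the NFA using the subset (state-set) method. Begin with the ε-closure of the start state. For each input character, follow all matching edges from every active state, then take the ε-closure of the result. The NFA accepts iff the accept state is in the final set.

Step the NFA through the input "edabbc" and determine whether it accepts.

Answer: ACCEPT

Derivation:
start: ε-closure({0}) = {0,2}
'e' @ 1: {1,2,3,4}
'd' @ 2: {1,2,3,4,5,6}
'a' @ 3: {7,8}
'b' @ 4: {9,10}
'b' @ 5: {11,12}
'c' @ 6: {13}  (accept∈set)
after full input: {13}  (accept=13 in)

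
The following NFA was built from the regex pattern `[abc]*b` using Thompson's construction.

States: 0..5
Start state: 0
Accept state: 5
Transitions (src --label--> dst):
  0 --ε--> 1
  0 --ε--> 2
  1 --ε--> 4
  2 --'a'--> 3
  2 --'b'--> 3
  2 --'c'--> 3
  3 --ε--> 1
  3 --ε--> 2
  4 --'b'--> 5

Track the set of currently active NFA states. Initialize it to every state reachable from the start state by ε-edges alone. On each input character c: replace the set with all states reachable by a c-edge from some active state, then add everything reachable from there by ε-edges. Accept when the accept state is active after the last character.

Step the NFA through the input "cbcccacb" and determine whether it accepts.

Answer: ACCEPT

Derivation:
initial (ε-close {0}): {0,1,2,4}
'c' @ 1: {1,2,3,4}
'b' @ 2: {1,2,3,4,5}  ✓accept
'c' @ 3: {1,2,3,4}
'c' @ 4: {1,2,3,4}
'c' @ 5: {1,2,3,4}
'a' @ 6: {1,2,3,4}
'c' @ 7: {1,2,3,4}
'b' @ 8: {1,2,3,4,5}  ✓accept
end set {1,2,3,4,5} — state 5 in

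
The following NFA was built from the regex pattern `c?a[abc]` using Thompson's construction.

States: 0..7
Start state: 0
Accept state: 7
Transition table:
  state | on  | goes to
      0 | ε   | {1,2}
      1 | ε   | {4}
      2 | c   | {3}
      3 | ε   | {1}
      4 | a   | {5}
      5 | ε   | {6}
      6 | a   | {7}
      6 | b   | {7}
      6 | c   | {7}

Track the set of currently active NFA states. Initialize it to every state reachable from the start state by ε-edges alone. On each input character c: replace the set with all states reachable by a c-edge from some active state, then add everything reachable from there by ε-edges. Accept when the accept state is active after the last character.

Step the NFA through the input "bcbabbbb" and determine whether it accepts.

Answer: REJECT

Steps:
S₀ = ε-closure({0}) = {0,1,2,4}
'b' @ 1: {}  — state set empty
rest 'cbabbbb' ignored (set empty)
end set {} — state 7 not in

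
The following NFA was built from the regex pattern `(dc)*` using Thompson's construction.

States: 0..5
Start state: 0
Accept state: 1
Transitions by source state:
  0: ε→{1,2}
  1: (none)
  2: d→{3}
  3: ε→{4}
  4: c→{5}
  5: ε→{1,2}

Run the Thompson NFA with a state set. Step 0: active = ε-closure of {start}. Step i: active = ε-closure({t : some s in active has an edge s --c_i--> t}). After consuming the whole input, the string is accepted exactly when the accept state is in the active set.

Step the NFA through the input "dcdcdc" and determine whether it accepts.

S₀ = ε-closure({0}) = {0,1,2}
'd' @ 1: {3,4}
'c' @ 2: {1,2,5}  ✓accept
'd' @ 3: {3,4}
'c' @ 4: {1,2,5}  ✓accept
'd' @ 5: {3,4}
'c' @ 6: {1,2,5}  ✓accept
after full input: {1,2,5}  (accept=1 in)

Answer: ACCEPT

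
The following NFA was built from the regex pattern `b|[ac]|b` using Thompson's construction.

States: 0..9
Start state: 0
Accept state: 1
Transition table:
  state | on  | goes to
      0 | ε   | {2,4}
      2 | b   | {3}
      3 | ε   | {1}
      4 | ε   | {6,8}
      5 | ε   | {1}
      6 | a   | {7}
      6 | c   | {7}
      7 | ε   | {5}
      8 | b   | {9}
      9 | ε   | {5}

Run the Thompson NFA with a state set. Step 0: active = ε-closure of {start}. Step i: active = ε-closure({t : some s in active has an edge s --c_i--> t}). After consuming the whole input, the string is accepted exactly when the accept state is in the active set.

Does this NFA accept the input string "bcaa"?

Answer: REJECT

Trace:
start: ε-closure({0}) = {0,2,4,6,8}
'b' @ 1: {1,3,5,9}  ✓accept
'c' @ 2: {}  — dead — no transitions
rest 'aa' ignored (set empty)
after full input: {}  (accept=1 not in)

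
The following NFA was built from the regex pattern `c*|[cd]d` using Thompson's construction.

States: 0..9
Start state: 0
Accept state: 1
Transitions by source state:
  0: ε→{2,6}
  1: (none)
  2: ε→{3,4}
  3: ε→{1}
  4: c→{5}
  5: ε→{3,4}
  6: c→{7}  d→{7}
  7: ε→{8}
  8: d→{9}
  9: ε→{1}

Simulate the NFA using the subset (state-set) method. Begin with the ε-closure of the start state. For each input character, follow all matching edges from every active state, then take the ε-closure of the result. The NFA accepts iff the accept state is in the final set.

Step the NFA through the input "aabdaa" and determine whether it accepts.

Answer: REJECT

Trace:
start: ε-closure({0}) = {0,1,2,3,4,6}
'a' @ 1: {}  — no active states
rest 'abdaa' ignored (set empty)
final: {}; accept 1 not in set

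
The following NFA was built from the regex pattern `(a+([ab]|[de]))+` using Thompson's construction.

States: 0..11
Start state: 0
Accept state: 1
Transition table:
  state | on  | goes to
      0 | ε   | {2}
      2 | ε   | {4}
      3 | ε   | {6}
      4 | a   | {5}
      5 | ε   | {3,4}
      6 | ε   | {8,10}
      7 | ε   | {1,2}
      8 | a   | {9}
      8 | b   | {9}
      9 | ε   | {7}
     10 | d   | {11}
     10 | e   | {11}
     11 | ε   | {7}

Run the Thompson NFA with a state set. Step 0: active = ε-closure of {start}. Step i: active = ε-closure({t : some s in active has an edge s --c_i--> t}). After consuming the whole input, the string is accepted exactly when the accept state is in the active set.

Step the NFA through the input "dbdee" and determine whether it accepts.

Answer: REJECT

Steps:
initial (ε-close {0}): {0,2,4}
'd' @ 1: {}  — no active states
rest 'bdee' ignored (set empty)
after full input: {}  (accept=1 not in)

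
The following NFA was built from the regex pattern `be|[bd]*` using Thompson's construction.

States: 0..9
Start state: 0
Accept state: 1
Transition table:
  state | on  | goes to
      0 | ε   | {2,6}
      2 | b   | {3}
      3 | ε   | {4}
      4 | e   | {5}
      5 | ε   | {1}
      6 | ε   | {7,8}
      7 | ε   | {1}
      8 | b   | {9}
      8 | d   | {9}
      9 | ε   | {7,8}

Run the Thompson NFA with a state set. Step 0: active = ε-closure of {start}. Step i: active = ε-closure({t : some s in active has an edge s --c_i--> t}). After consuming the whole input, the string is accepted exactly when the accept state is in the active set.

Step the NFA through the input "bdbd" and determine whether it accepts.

S₀ = ε-closure({0}) = {0,1,2,6,7,8}
'b' @ 1: {1,3,4,7,8,9}  ✓accept
'd' @ 2: {1,7,8,9}  ✓accept
'b' @ 3: {1,7,8,9}  ✓accept
'd' @ 4: {1,7,8,9}  ✓accept
after full input: {1,7,8,9}  (accept=1 in)

Answer: ACCEPT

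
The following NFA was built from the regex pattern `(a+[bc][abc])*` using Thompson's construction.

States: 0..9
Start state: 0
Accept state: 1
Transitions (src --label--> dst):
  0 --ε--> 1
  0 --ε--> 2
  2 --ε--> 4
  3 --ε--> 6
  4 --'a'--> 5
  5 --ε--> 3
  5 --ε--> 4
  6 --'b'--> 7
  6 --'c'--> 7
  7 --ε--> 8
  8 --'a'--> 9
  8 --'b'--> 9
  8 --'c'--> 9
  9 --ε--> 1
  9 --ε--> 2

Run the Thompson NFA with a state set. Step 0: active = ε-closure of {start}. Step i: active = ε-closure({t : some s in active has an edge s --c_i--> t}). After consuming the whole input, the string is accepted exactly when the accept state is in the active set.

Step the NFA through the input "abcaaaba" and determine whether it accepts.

S₀ = ε-closure({0}) = {0,1,2,4}
'a' @ 1: {3,4,5,6}
'b' @ 2: {7,8}
'c' @ 3: {1,2,4,9}  ✓accept
'a' @ 4: {3,4,5,6}
'a' @ 5: {3,4,5,6}
'a' @ 6: {3,4,5,6}
'b' @ 7: {7,8}
'a' @ 8: {1,2,4,9}  ✓accept
after full input: {1,2,4,9}  (accept=1 in)

Answer: ACCEPT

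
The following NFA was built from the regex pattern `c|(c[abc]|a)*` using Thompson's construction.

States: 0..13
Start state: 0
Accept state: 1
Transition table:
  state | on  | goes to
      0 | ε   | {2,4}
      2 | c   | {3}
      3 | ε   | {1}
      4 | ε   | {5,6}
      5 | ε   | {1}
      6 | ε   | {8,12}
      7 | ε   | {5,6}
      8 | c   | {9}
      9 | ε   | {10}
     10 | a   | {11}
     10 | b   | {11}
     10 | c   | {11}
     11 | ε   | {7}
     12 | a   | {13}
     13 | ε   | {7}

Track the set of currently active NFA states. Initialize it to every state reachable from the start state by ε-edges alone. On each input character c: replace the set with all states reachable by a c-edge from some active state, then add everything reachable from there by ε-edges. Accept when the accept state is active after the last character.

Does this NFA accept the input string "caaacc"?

start: ε-closure({0}) = {0,1,2,4,5,6,8,12}
'c' @ 1: {1,3,9,10}  [accepting]
'a' @ 2: {1,5,6,7,8,11,12}  [accepting]
'a' @ 3: {1,5,6,7,8,12,13}  [accepting]
'a' @ 4: {1,5,6,7,8,12,13}  [accepting]
'c' @ 5: {9,10}
'c' @ 6: {1,5,6,7,8,11,12}  [accepting]
final: {1,5,6,7,8,11,12}; accept 1 in set

Answer: ACCEPT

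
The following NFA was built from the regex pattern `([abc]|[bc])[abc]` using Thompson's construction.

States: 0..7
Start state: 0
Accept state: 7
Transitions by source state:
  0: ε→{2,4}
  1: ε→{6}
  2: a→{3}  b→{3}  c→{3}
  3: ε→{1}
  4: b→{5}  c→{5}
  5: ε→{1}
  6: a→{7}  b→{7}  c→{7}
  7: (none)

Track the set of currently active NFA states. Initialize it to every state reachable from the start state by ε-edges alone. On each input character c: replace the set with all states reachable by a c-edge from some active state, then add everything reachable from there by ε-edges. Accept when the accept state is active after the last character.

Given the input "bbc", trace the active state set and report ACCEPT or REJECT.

start: ε-closure({0}) = {0,2,4}
'b' @ 1: {1,3,5,6}
'b' @ 2: {7}  ✓accept
'c' @ 3: {}  — no active states
final: {}; accept 7 not in set

Answer: REJECT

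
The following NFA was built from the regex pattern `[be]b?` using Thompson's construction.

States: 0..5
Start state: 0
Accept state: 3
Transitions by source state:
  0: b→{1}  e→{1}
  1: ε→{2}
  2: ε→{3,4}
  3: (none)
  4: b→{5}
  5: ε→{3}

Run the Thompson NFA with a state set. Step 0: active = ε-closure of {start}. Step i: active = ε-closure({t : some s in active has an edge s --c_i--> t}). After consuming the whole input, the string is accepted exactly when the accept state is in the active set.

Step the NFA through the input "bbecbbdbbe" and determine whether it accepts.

start: ε-closure({0}) = {0}
'b' @ 1: {1,2,3,4}  ✓accept
'b' @ 2: {3,5}  ✓accept
'e' @ 3: {}  — no active states
rest 'cbbdbbe' ignored (set empty)
final: {}; accept 3 not in set

Answer: REJECT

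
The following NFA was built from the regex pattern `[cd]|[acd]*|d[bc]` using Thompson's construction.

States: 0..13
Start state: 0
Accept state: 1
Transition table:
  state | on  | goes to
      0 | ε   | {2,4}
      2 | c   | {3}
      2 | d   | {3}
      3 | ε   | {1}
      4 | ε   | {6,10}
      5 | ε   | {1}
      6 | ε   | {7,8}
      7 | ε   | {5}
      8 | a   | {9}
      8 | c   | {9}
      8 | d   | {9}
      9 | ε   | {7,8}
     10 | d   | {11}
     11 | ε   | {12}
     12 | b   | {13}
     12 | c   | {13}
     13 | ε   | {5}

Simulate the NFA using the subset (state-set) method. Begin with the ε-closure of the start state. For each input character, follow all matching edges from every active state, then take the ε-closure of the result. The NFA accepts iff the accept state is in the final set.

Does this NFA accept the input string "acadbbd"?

Answer: REJECT

Trace:
initial (ε-close {0}): {0,1,2,4,5,6,7,8,10}
'a' @ 1: {1,5,7,8,9}  ✓accept
'c' @ 2: {1,5,7,8,9}  ✓accept
'a' @ 3: {1,5,7,8,9}  ✓accept
'd' @ 4: {1,5,7,8,9}  ✓accept
'b' @ 5: {}  — dead — no transitions
rest 'bd' ignored (set empty)
end set {} — state 1 not in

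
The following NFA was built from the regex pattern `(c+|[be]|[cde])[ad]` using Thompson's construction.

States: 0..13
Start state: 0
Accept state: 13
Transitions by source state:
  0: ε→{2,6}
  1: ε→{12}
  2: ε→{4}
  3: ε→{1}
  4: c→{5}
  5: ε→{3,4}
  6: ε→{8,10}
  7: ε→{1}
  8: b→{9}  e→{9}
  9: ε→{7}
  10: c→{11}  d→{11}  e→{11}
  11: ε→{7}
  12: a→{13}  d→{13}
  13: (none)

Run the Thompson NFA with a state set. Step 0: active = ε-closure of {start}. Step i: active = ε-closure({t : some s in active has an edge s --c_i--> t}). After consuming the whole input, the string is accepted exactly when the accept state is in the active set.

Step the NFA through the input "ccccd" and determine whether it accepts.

start: ε-closure({0}) = {0,2,4,6,8,10}
'c' @ 1: {1,3,4,5,7,11,12}
'c' @ 2: {1,3,4,5,12}
'c' @ 3: {1,3,4,5,12}
'c' @ 4: {1,3,4,5,12}
'd' @ 5: {13}  [accepting]
end set {13} — state 13 in

Answer: ACCEPT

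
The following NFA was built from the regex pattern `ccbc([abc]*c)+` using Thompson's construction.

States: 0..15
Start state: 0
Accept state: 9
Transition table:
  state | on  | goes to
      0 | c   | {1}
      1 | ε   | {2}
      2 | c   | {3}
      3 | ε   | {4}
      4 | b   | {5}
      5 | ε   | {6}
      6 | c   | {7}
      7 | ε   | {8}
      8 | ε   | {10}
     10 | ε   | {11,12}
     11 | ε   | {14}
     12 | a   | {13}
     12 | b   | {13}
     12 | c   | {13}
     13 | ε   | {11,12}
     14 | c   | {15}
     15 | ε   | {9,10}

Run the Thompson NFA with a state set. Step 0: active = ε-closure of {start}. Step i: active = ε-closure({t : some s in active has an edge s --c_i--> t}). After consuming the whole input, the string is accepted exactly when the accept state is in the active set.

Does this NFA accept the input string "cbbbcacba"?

S₀ = ε-closure({0}) = {0}
'c' @ 1: {1,2}
'b' @ 2: {}  — state set empty
rest 'bbcacba' ignored (set empty)
final: {}; accept 9 not in set

Answer: REJECT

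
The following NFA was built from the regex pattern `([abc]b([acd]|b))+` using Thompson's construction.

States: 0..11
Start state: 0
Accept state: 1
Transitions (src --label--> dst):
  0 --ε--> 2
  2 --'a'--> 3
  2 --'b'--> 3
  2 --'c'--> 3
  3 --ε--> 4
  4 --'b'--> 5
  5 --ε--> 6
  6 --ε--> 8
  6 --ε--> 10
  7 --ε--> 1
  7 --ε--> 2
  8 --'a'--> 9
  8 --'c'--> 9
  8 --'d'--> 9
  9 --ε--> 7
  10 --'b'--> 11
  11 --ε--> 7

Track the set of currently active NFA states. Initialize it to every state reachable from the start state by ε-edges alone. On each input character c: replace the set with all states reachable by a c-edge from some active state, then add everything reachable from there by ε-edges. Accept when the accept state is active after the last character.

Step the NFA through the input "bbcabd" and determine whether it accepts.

Answer: ACCEPT

Steps:
initial (ε-close {0}): {0,2}
'b' @ 1: {3,4}
'b' @ 2: {5,6,8,10}
'c' @ 3: {1,2,7,9}  ✓accept
'a' @ 4: {3,4}
'b' @ 5: {5,6,8,10}
'd' @ 6: {1,2,7,9}  ✓accept
end set {1,2,7,9} — state 1 in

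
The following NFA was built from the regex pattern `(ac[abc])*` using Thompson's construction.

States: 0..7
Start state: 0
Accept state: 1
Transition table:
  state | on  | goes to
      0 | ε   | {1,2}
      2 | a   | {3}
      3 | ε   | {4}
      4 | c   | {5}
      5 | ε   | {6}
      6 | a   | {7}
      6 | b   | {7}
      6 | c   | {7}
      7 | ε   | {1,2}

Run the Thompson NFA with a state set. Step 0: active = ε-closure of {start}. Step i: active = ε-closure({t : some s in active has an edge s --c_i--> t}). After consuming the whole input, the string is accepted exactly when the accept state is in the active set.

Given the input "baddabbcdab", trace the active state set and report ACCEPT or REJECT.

Answer: REJECT

Derivation:
start: ε-closure({0}) = {0,1,2}
'b' @ 1: {}  — dead — no transitions
rest 'addabbcdab' ignored (set empty)
final: {}; accept 1 not in set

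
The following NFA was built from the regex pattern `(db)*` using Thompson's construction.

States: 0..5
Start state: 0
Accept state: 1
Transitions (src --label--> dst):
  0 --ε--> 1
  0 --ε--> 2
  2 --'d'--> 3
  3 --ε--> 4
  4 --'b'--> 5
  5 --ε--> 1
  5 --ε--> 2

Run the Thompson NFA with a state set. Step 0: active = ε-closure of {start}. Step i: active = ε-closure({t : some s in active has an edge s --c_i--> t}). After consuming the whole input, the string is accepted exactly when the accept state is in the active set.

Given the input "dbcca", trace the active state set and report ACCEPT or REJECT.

initial (ε-close {0}): {0,1,2}
'd' @ 1: {3,4}
'b' @ 2: {1,2,5}  (accept∈set)
'c' @ 3: {}  — dead — no transitions
rest 'ca' ignored (set empty)
end set {} — state 1 not in

Answer: REJECT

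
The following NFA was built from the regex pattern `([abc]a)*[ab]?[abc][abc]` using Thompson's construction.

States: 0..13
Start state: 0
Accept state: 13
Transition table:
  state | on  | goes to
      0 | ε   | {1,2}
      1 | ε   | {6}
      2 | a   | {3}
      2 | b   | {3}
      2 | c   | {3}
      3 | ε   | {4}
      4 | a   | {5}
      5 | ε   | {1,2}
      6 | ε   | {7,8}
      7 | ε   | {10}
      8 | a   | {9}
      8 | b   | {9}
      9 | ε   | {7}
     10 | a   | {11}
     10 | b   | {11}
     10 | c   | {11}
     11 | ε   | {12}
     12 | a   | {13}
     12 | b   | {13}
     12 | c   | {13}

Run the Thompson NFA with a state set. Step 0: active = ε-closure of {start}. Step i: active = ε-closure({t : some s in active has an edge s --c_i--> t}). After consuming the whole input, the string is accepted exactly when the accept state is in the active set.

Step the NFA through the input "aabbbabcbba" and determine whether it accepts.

Answer: REJECT

Derivation:
start: ε-closure({0}) = {0,1,2,6,7,8,10}
'a' @ 1: {3,4,7,9,10,11,12}
'a' @ 2: {1,2,5,6,7,8,10,11,12,13}  [accepting]
'b' @ 3: {3,4,7,9,10,11,12,13}  [accepting]
'b' @ 4: {11,12,13}  [accepting]
'b' @ 5: {13}  [accepting]
'a' @ 6: {}  — dead — no transitions
rest 'bcbba' ignored (set empty)
end set {} — state 13 not in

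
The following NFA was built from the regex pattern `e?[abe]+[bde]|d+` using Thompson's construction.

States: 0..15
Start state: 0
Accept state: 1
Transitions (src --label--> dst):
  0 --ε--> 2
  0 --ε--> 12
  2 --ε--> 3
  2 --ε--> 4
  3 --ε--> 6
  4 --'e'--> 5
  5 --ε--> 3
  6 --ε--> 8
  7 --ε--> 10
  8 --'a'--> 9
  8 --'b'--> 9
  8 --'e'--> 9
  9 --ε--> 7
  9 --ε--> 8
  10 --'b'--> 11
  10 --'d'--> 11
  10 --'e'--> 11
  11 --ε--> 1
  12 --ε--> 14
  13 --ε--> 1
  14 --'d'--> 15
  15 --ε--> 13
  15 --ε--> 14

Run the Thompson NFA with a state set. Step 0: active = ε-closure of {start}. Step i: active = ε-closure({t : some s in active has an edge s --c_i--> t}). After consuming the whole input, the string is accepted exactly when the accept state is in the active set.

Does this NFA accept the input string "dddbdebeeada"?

Answer: REJECT

Trace:
S₀ = ε-closure({0}) = {0,2,3,4,6,8,12,14}
'd' @ 1: {1,13,14,15}  ✓accept
'd' @ 2: {1,13,14,15}  ✓accept
'd' @ 3: {1,13,14,15}  ✓accept
'b' @ 4: {}  — no active states
rest 'debeeada' ignored (set empty)
end set {} — state 1 not in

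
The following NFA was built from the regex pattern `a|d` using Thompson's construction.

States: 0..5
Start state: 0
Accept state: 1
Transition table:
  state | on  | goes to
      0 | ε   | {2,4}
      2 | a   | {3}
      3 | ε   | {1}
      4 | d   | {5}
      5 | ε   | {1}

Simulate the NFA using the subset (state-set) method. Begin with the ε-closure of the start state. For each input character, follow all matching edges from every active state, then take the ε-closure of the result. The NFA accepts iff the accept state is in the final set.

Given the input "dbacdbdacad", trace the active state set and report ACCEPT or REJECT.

S₀ = ε-closure({0}) = {0,2,4}
'd' @ 1: {1,5}  [accepting]
'b' @ 2: {}  — no active states
rest 'acdbdacad' ignored (set empty)
after full input: {}  (accept=1 not in)

Answer: REJECT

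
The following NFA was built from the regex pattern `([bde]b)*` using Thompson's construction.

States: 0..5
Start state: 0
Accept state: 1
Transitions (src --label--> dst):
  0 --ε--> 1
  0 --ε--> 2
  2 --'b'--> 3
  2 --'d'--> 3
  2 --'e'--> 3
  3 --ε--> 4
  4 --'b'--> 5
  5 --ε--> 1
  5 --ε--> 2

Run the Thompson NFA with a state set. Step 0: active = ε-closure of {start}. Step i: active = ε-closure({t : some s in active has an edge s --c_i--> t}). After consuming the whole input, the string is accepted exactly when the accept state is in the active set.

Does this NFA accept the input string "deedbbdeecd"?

S₀ = ε-closure({0}) = {0,1,2}
'd' @ 1: {3,4}
'e' @ 2: {}  — dead — no transitions
rest 'edbbdeecd' ignored (set empty)
final: {}; accept 1 not in set

Answer: REJECT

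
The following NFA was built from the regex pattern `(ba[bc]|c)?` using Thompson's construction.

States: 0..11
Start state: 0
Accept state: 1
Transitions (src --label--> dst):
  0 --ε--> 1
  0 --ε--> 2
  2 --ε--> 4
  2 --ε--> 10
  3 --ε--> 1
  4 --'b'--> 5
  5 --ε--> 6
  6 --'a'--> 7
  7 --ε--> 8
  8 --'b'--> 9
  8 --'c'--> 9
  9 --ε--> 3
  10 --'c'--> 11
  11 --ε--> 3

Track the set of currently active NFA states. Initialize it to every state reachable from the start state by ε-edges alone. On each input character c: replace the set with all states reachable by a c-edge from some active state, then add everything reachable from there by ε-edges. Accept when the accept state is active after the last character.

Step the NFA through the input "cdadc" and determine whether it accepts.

Answer: REJECT

Steps:
start: ε-closure({0}) = {0,1,2,4,10}
'c' @ 1: {1,3,11}  [accepting]
'd' @ 2: {}  — no active states
rest 'adc' ignored (set empty)
final: {}; accept 1 not in set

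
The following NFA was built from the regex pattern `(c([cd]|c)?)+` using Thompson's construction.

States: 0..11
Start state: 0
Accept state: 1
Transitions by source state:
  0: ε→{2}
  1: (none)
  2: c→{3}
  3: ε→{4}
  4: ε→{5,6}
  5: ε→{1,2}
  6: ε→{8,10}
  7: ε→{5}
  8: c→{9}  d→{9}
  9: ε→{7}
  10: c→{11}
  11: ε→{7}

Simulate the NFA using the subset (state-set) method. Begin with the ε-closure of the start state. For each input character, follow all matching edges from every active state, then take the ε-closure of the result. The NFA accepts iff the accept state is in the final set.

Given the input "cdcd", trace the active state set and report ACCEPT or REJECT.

S₀ = ε-closure({0}) = {0,2}
'c' @ 1: {1,2,3,4,5,6,8,10}  [accepting]
'd' @ 2: {1,2,5,7,9}  [accepting]
'c' @ 3: {1,2,3,4,5,6,8,10}  [accepting]
'd' @ 4: {1,2,5,7,9}  [accepting]
after full input: {1,2,5,7,9}  (accept=1 in)

Answer: ACCEPT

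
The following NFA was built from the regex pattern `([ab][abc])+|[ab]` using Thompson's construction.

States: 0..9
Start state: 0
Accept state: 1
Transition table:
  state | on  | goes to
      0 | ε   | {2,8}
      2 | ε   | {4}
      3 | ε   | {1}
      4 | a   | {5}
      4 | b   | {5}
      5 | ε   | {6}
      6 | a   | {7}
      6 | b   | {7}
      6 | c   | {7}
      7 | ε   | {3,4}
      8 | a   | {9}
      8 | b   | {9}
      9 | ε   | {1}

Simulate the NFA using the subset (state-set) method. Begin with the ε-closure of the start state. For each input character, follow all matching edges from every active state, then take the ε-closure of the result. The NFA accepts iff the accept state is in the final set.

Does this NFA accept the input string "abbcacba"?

Answer: ACCEPT

Derivation:
S₀ = ε-closure({0}) = {0,2,4,8}
'a' @ 1: {1,5,6,9}  ✓accept
'b' @ 2: {1,3,4,7}  ✓accept
'b' @ 3: {5,6}
'c' @ 4: {1,3,4,7}  ✓accept
'a' @ 5: {5,6}
'c' @ 6: {1,3,4,7}  ✓accept
'b' @ 7: {5,6}
'a' @ 8: {1,3,4,7}  ✓accept
final: {1,3,4,7}; accept 1 in set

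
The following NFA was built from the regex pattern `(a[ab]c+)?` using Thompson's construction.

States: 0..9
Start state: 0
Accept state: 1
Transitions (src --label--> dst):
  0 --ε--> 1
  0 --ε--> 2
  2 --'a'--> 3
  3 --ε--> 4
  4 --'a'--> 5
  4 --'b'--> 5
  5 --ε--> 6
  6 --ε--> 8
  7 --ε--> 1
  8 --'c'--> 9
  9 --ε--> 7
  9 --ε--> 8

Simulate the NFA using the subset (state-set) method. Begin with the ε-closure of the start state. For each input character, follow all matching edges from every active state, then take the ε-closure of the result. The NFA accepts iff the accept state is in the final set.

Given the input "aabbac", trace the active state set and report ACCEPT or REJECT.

initial (ε-close {0}): {0,1,2}
'a' @ 1: {3,4}
'a' @ 2: {5,6,8}
'b' @ 3: {}  — state set empty
rest 'bac' ignored (set empty)
end set {} — state 1 not in

Answer: REJECT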